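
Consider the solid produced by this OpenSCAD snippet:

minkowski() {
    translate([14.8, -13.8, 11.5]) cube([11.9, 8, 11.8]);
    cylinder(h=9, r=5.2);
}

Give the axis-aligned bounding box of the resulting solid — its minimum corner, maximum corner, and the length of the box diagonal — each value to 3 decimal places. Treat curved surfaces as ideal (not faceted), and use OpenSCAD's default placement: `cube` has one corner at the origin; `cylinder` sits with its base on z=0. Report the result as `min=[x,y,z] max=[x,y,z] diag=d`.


min=[9.600,-19.000,11.500] max=[31.900,-0.600,32.300] diag=35.616

A = translate([14.8, -13.8, 11.5]) cube([11.9, 8, 11.8]) → bbox [14.8,-13.8,11.5] .. [26.7,-5.8,23.3]
B = cylinder(h=9, r=5.2) → bbox [-5.2,-5.2,0] .. [5.2,5.2,9]
lo = A.lo+B.lo = [14.8-5.2, -13.8-5.2, 11.5+0] = [9.600,-19.000,11.500]
hi = A.hi+B.hi = [26.7+5.2, -5.8+5.2, 23.3+9] = [31.900,-0.600,32.300]
diag = √(22.3²+18.4²+20.8²) = √1268.49 = 35.616


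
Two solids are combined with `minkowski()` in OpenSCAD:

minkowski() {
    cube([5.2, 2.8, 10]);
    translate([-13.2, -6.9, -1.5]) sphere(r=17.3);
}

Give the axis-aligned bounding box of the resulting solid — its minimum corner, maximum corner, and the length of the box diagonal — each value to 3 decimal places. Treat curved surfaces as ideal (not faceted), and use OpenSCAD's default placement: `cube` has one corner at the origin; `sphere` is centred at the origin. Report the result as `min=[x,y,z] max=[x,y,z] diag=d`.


min=[-30.500,-24.200,-18.800] max=[9.300,13.200,25.800] diag=70.512

A = translate([-13.2, -6.9, -1.5]) sphere(r=17.3) → bbox [-30.5,-24.2,-18.8] .. [4.1,10.4,15.8]
B = cube([5.2, 2.8, 10]) → bbox [0,0,0] .. [5.2,2.8,10]
lo = A.lo+B.lo = [-30.5+0, -24.2+0, -18.8+0] = [-30.500,-24.200,-18.800]
hi = A.hi+B.hi = [4.1+5.2, 10.4+2.8, 15.8+10] = [9.300,13.200,25.800]
diag = √(39.8²+37.4²+44.6²) = √4971.96 = 70.512


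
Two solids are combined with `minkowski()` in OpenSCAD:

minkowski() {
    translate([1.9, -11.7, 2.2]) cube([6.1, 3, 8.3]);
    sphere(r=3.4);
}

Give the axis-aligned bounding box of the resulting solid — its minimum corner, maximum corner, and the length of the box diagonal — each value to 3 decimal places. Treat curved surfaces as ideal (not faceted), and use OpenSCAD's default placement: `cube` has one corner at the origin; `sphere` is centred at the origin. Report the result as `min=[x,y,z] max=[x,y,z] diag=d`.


A = translate([1.9, -11.7, 2.2]) cube([6.1, 3, 8.3]) → bbox [1.9,-11.7,2.2] .. [8,-8.7,10.5]
B = sphere(r=3.4) → bbox [-3.4,-3.4,-3.4] .. [3.4,3.4,3.4]
lo = A.lo+B.lo = [1.9-3.4, -11.7-3.4, 2.2-3.4] = [-1.500,-15.100,-1.200]
hi = A.hi+B.hi = [8+3.4, -8.7+3.4, 10.5+3.4] = [11.400,-5.300,13.900]
diag = √(12.9²+9.8²+15.1²) = √490.46 = 22.146

min=[-1.500,-15.100,-1.200] max=[11.400,-5.300,13.900] diag=22.146


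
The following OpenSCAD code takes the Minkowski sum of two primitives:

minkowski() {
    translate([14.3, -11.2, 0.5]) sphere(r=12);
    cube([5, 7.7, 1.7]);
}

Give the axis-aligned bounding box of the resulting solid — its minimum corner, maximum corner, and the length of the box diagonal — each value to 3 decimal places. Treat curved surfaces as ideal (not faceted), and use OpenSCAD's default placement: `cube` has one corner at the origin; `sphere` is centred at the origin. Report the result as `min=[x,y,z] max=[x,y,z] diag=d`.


A = translate([14.3, -11.2, 0.5]) sphere(r=12) → bbox [2.3,-23.2,-11.5] .. [26.3,0.8,12.5]
B = cube([5, 7.7, 1.7]) → bbox [0,0,0] .. [5,7.7,1.7]
lo = A.lo+B.lo = [2.3+0, -23.2+0, -11.5+0] = [2.300,-23.200,-11.500]
hi = A.hi+B.hi = [26.3+5, 0.8+7.7, 12.5+1.7] = [31.300,8.500,14.200]
diag = √(29²+31.7²+25.7²) = √2506.38 = 50.064

min=[2.300,-23.200,-11.500] max=[31.300,8.500,14.200] diag=50.064


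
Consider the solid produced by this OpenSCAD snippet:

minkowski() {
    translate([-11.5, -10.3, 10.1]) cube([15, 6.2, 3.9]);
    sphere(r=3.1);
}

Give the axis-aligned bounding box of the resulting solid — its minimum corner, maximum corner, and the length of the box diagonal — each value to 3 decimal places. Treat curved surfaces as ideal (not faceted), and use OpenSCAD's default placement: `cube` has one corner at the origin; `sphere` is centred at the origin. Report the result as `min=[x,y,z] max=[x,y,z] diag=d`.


min=[-14.600,-13.400,7.000] max=[6.600,-1.000,17.100] diag=26.556

A = translate([-11.5, -10.3, 10.1]) cube([15, 6.2, 3.9]) → bbox [-11.5,-10.3,10.1] .. [3.5,-4.1,14]
B = sphere(r=3.1) → bbox [-3.1,-3.1,-3.1] .. [3.1,3.1,3.1]
lo = A.lo+B.lo = [-11.5-3.1, -10.3-3.1, 10.1-3.1] = [-14.600,-13.400,7.000]
hi = A.hi+B.hi = [3.5+3.1, -4.1+3.1, 14+3.1] = [6.600,-1.000,17.100]
diag = √(21.2²+12.4²+10.1²) = √705.21 = 26.556


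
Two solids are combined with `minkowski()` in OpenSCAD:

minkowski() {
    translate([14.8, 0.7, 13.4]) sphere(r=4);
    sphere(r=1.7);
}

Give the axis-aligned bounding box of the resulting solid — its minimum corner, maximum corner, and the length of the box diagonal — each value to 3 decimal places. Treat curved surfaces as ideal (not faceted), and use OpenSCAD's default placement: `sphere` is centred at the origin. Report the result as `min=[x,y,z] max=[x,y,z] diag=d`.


A = translate([14.8, 0.7, 13.4]) sphere(r=4) → bbox [10.8,-3.3,9.4] .. [18.8,4.7,17.4]
B = sphere(r=1.7) → bbox [-1.7,-1.7,-1.7] .. [1.7,1.7,1.7]
lo = A.lo+B.lo = [10.8-1.7, -3.3-1.7, 9.4-1.7] = [9.100,-5.000,7.700]
hi = A.hi+B.hi = [18.8+1.7, 4.7+1.7, 17.4+1.7] = [20.500,6.400,19.100]
diag = √(11.4²+11.4²+11.4²) = √389.88 = 19.745

min=[9.100,-5.000,7.700] max=[20.500,6.400,19.100] diag=19.745


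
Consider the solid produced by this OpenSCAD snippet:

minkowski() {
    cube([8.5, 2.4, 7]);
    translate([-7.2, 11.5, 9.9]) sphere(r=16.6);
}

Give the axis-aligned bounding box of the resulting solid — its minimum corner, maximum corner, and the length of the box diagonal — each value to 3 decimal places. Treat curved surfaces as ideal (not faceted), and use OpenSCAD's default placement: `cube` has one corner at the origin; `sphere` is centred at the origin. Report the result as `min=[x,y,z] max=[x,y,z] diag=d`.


min=[-23.800,-5.100,-6.700] max=[17.900,30.500,33.500] diag=67.987

A = translate([-7.2, 11.5, 9.9]) sphere(r=16.6) → bbox [-23.8,-5.1,-6.7] .. [9.4,28.1,26.5]
B = cube([8.5, 2.4, 7]) → bbox [0,0,0] .. [8.5,2.4,7]
lo = A.lo+B.lo = [-23.8+0, -5.1+0, -6.7+0] = [-23.800,-5.100,-6.700]
hi = A.hi+B.hi = [9.4+8.5, 28.1+2.4, 26.5+7] = [17.900,30.500,33.500]
diag = √(41.7²+35.6²+40.2²) = √4622.29 = 67.987


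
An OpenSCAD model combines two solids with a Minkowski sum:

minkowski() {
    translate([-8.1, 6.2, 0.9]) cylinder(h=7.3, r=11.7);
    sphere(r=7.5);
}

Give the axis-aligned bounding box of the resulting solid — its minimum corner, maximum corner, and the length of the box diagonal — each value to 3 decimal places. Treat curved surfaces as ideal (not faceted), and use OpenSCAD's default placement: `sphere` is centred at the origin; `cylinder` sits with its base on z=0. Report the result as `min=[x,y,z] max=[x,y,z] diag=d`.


min=[-27.300,-13.000,-6.600] max=[11.100,25.400,15.700] diag=58.706

A = translate([-8.1, 6.2, 0.9]) cylinder(h=7.3, r=11.7) → bbox [-19.8,-5.5,0.9] .. [3.6,17.9,8.2]
B = sphere(r=7.5) → bbox [-7.5,-7.5,-7.5] .. [7.5,7.5,7.5]
lo = A.lo+B.lo = [-19.8-7.5, -5.5-7.5, 0.9-7.5] = [-27.300,-13.000,-6.600]
hi = A.hi+B.hi = [3.6+7.5, 17.9+7.5, 8.2+7.5] = [11.100,25.400,15.700]
diag = √(38.4²+38.4²+22.3²) = √3446.41 = 58.706


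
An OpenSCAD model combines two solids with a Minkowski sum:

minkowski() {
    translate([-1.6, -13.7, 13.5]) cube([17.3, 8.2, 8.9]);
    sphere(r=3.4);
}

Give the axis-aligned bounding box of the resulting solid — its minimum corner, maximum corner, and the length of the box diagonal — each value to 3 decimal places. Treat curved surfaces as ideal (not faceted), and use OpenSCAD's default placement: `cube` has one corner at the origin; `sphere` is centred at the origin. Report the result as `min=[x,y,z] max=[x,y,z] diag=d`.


min=[-5.000,-17.100,10.100] max=[19.100,-2.100,25.800] diag=32.439

A = translate([-1.6, -13.7, 13.5]) cube([17.3, 8.2, 8.9]) → bbox [-1.6,-13.7,13.5] .. [15.7,-5.5,22.4]
B = sphere(r=3.4) → bbox [-3.4,-3.4,-3.4] .. [3.4,3.4,3.4]
lo = A.lo+B.lo = [-1.6-3.4, -13.7-3.4, 13.5-3.4] = [-5.000,-17.100,10.100]
hi = A.hi+B.hi = [15.7+3.4, -5.5+3.4, 22.4+3.4] = [19.100,-2.100,25.800]
diag = √(24.1²+15²+15.7²) = √1052.3 = 32.439


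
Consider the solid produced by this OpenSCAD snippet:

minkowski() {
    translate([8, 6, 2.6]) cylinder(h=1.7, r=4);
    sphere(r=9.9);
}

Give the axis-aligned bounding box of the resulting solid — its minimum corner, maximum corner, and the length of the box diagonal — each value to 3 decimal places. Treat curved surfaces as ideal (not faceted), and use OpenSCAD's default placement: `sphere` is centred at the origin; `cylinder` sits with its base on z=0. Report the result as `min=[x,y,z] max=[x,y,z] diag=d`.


A = translate([8, 6, 2.6]) cylinder(h=1.7, r=4) → bbox [4,2,2.6] .. [12,10,4.3]
B = sphere(r=9.9) → bbox [-9.9,-9.9,-9.9] .. [9.9,9.9,9.9]
lo = A.lo+B.lo = [4-9.9, 2-9.9, 2.6-9.9] = [-5.900,-7.900,-7.300]
hi = A.hi+B.hi = [12+9.9, 10+9.9, 4.3+9.9] = [21.900,19.900,14.200]
diag = √(27.8²+27.8²+21.5²) = √2007.93 = 44.810

min=[-5.900,-7.900,-7.300] max=[21.900,19.900,14.200] diag=44.810


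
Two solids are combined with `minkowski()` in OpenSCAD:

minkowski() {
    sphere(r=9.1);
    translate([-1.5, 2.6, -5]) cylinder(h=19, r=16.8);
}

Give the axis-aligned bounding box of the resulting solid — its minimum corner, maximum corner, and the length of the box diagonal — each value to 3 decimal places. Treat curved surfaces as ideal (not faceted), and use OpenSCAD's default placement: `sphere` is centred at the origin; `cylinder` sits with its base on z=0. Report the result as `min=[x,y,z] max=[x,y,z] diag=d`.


min=[-27.400,-23.300,-14.100] max=[24.400,28.500,23.100] diag=82.160

A = translate([-1.5, 2.6, -5]) cylinder(h=19, r=16.8) → bbox [-18.3,-14.2,-5] .. [15.3,19.4,14]
B = sphere(r=9.1) → bbox [-9.1,-9.1,-9.1] .. [9.1,9.1,9.1]
lo = A.lo+B.lo = [-18.3-9.1, -14.2-9.1, -5-9.1] = [-27.400,-23.300,-14.100]
hi = A.hi+B.hi = [15.3+9.1, 19.4+9.1, 14+9.1] = [24.400,28.500,23.100]
diag = √(51.8²+51.8²+37.2²) = √6750.32 = 82.160


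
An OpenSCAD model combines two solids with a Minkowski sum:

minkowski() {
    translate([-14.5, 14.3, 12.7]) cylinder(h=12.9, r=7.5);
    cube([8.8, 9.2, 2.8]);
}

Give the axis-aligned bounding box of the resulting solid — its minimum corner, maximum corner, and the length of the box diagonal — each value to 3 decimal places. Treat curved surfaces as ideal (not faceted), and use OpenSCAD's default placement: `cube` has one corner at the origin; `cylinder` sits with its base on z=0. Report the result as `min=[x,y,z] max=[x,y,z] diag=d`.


A = translate([-14.5, 14.3, 12.7]) cylinder(h=12.9, r=7.5) → bbox [-22,6.8,12.7] .. [-7,21.8,25.6]
B = cube([8.8, 9.2, 2.8]) → bbox [0,0,0] .. [8.8,9.2,2.8]
lo = A.lo+B.lo = [-22+0, 6.8+0, 12.7+0] = [-22.000,6.800,12.700]
hi = A.hi+B.hi = [-7+8.8, 21.8+9.2, 25.6+2.8] = [1.800,31.000,28.400]
diag = √(23.8²+24.2²+15.7²) = √1398.57 = 37.397

min=[-22.000,6.800,12.700] max=[1.800,31.000,28.400] diag=37.397


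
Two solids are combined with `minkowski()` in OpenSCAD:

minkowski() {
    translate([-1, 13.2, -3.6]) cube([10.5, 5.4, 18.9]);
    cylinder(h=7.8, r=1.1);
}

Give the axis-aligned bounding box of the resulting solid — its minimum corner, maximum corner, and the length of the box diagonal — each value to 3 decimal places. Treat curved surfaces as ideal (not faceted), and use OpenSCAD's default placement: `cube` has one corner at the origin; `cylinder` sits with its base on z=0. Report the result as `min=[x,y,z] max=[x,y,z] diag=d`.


min=[-2.100,12.100,-3.600] max=[10.600,19.700,23.100] diag=30.528

A = translate([-1, 13.2, -3.6]) cube([10.5, 5.4, 18.9]) → bbox [-1,13.2,-3.6] .. [9.5,18.6,15.3]
B = cylinder(h=7.8, r=1.1) → bbox [-1.1,-1.1,0] .. [1.1,1.1,7.8]
lo = A.lo+B.lo = [-1-1.1, 13.2-1.1, -3.6+0] = [-2.100,12.100,-3.600]
hi = A.hi+B.hi = [9.5+1.1, 18.6+1.1, 15.3+7.8] = [10.600,19.700,23.100]
diag = √(12.7²+7.6²+26.7²) = √931.94 = 30.528


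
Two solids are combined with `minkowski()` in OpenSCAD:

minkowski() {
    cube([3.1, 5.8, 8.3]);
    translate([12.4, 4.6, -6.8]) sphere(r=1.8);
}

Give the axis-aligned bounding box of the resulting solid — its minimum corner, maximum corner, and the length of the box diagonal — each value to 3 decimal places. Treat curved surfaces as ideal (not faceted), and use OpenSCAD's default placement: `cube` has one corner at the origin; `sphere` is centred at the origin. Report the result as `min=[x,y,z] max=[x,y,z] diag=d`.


min=[10.600,2.800,-8.600] max=[17.300,12.200,3.300] diag=16.579

A = translate([12.4, 4.6, -6.8]) sphere(r=1.8) → bbox [10.6,2.8,-8.6] .. [14.2,6.4,-5]
B = cube([3.1, 5.8, 8.3]) → bbox [0,0,0] .. [3.1,5.8,8.3]
lo = A.lo+B.lo = [10.6+0, 2.8+0, -8.6+0] = [10.600,2.800,-8.600]
hi = A.hi+B.hi = [14.2+3.1, 6.4+5.8, -5+8.3] = [17.300,12.200,3.300]
diag = √(6.7²+9.4²+11.9²) = √274.86 = 16.579


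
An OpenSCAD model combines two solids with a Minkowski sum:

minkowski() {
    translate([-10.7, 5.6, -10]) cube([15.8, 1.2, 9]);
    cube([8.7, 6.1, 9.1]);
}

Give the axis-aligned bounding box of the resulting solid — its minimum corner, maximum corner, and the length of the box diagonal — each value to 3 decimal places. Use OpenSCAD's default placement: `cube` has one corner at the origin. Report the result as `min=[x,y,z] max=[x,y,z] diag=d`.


min=[-10.700,5.600,-10.000] max=[13.800,12.900,8.100] diag=31.323

A = translate([-10.7, 5.6, -10]) cube([15.8, 1.2, 9]) → bbox [-10.7,5.6,-10] .. [5.1,6.8,-1]
B = cube([8.7, 6.1, 9.1]) → bbox [0,0,0] .. [8.7,6.1,9.1]
lo = A.lo+B.lo = [-10.7+0, 5.6+0, -10+0] = [-10.700,5.600,-10.000]
hi = A.hi+B.hi = [5.1+8.7, 6.8+6.1, -1+9.1] = [13.800,12.900,8.100]
diag = √(24.5²+7.3²+18.1²) = √981.15 = 31.323


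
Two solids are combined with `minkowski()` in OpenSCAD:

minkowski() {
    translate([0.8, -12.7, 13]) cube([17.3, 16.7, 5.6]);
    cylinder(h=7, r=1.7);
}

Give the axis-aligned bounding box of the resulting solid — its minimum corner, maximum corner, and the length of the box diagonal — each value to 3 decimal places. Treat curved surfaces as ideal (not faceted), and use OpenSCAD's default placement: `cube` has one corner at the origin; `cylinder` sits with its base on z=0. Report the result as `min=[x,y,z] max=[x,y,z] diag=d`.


min=[-0.900,-14.400,13.000] max=[19.800,5.700,25.600] diag=31.484

A = translate([0.8, -12.7, 13]) cube([17.3, 16.7, 5.6]) → bbox [0.8,-12.7,13] .. [18.1,4,18.6]
B = cylinder(h=7, r=1.7) → bbox [-1.7,-1.7,0] .. [1.7,1.7,7]
lo = A.lo+B.lo = [0.8-1.7, -12.7-1.7, 13+0] = [-0.900,-14.400,13.000]
hi = A.hi+B.hi = [18.1+1.7, 4+1.7, 18.6+7] = [19.800,5.700,25.600]
diag = √(20.7²+20.1²+12.6²) = √991.26 = 31.484


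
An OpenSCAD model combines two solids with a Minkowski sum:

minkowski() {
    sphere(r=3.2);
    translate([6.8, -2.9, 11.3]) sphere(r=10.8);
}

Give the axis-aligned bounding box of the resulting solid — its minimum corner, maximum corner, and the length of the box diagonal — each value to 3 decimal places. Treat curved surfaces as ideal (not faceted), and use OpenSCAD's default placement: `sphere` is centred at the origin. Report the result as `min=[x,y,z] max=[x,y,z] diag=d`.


A = translate([6.8, -2.9, 11.3]) sphere(r=10.8) → bbox [-4,-13.7,0.5] .. [17.6,7.9,22.1]
B = sphere(r=3.2) → bbox [-3.2,-3.2,-3.2] .. [3.2,3.2,3.2]
lo = A.lo+B.lo = [-4-3.2, -13.7-3.2, 0.5-3.2] = [-7.200,-16.900,-2.700]
hi = A.hi+B.hi = [17.6+3.2, 7.9+3.2, 22.1+3.2] = [20.800,11.100,25.300]
diag = √(28²+28²+28²) = √2352 = 48.497

min=[-7.200,-16.900,-2.700] max=[20.800,11.100,25.300] diag=48.497


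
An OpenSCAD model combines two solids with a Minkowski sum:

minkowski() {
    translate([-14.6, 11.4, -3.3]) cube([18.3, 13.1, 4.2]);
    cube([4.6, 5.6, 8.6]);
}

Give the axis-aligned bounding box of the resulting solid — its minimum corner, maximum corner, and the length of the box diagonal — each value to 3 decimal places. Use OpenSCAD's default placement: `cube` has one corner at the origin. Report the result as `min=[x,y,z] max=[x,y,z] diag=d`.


A = translate([-14.6, 11.4, -3.3]) cube([18.3, 13.1, 4.2]) → bbox [-14.6,11.4,-3.3] .. [3.7,24.5,0.9]
B = cube([4.6, 5.6, 8.6]) → bbox [0,0,0] .. [4.6,5.6,8.6]
lo = A.lo+B.lo = [-14.6+0, 11.4+0, -3.3+0] = [-14.600,11.400,-3.300]
hi = A.hi+B.hi = [3.7+4.6, 24.5+5.6, 0.9+8.6] = [8.300,30.100,9.500]
diag = √(22.9²+18.7²+12.8²) = √1037.94 = 32.217

min=[-14.600,11.400,-3.300] max=[8.300,30.100,9.500] diag=32.217


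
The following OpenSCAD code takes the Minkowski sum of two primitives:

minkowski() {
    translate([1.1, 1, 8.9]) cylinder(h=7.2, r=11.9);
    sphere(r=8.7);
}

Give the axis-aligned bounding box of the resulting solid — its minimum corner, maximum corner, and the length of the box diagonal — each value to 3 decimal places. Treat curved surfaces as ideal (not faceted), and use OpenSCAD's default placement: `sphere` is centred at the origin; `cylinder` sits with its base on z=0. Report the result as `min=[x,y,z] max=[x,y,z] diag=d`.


A = translate([1.1, 1, 8.9]) cylinder(h=7.2, r=11.9) → bbox [-10.8,-10.9,8.9] .. [13,12.9,16.1]
B = sphere(r=8.7) → bbox [-8.7,-8.7,-8.7] .. [8.7,8.7,8.7]
lo = A.lo+B.lo = [-10.8-8.7, -10.9-8.7, 8.9-8.7] = [-19.500,-19.600,0.200]
hi = A.hi+B.hi = [13+8.7, 12.9+8.7, 16.1+8.7] = [21.700,21.600,24.800]
diag = √(41.2²+41.2²+24.6²) = √4000.04 = 63.246

min=[-19.500,-19.600,0.200] max=[21.700,21.600,24.800] diag=63.246


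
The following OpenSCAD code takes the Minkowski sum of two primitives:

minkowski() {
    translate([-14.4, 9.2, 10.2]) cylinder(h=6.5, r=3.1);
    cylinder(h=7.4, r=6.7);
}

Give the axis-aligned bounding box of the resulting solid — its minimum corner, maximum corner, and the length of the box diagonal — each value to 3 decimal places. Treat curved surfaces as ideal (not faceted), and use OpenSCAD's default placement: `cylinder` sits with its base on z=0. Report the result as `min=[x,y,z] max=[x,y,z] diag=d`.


A = translate([-14.4, 9.2, 10.2]) cylinder(h=6.5, r=3.1) → bbox [-17.5,6.1,10.2] .. [-11.3,12.3,16.7]
B = cylinder(h=7.4, r=6.7) → bbox [-6.7,-6.7,0] .. [6.7,6.7,7.4]
lo = A.lo+B.lo = [-17.5-6.7, 6.1-6.7, 10.2+0] = [-24.200,-0.600,10.200]
hi = A.hi+B.hi = [-11.3+6.7, 12.3+6.7, 16.7+7.4] = [-4.600,19.000,24.100]
diag = √(19.6²+19.6²+13.9²) = √961.53 = 31.009

min=[-24.200,-0.600,10.200] max=[-4.600,19.000,24.100] diag=31.009


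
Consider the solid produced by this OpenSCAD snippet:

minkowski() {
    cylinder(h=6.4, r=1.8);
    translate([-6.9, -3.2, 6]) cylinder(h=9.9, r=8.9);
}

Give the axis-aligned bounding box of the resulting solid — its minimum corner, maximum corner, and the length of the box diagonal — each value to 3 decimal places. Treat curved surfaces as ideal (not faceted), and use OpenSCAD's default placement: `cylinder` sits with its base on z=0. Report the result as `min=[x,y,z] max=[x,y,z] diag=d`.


min=[-17.600,-13.900,6.000] max=[3.800,7.500,22.300] diag=34.375

A = translate([-6.9, -3.2, 6]) cylinder(h=9.9, r=8.9) → bbox [-15.8,-12.1,6] .. [2,5.7,15.9]
B = cylinder(h=6.4, r=1.8) → bbox [-1.8,-1.8,0] .. [1.8,1.8,6.4]
lo = A.lo+B.lo = [-15.8-1.8, -12.1-1.8, 6+0] = [-17.600,-13.900,6.000]
hi = A.hi+B.hi = [2+1.8, 5.7+1.8, 15.9+6.4] = [3.800,7.500,22.300]
diag = √(21.4²+21.4²+16.3²) = √1181.61 = 34.375


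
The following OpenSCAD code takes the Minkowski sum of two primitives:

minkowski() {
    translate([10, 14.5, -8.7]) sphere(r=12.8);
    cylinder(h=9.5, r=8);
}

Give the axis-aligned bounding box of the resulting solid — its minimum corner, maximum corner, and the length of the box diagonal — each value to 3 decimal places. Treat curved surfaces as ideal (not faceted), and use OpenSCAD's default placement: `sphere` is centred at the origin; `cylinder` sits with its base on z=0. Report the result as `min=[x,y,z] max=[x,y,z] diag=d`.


A = translate([10, 14.5, -8.7]) sphere(r=12.8) → bbox [-2.8,1.7,-21.5] .. [22.8,27.3,4.1]
B = cylinder(h=9.5, r=8) → bbox [-8,-8,0] .. [8,8,9.5]
lo = A.lo+B.lo = [-2.8-8, 1.7-8, -21.5+0] = [-10.800,-6.300,-21.500]
hi = A.hi+B.hi = [22.8+8, 27.3+8, 4.1+9.5] = [30.800,35.300,13.600]
diag = √(41.6²+41.6²+35.1²) = √4693.13 = 68.506

min=[-10.800,-6.300,-21.500] max=[30.800,35.300,13.600] diag=68.506


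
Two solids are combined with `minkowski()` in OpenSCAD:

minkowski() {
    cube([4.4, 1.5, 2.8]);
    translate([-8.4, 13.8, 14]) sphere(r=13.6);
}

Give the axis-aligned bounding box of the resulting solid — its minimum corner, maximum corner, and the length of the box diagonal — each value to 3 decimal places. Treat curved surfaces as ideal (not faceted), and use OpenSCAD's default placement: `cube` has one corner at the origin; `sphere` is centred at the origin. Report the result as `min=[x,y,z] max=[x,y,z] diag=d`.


min=[-22.000,0.200,0.400] max=[9.600,28.900,30.400] diag=52.175

A = translate([-8.4, 13.8, 14]) sphere(r=13.6) → bbox [-22,0.2,0.4] .. [5.2,27.4,27.6]
B = cube([4.4, 1.5, 2.8]) → bbox [0,0,0] .. [4.4,1.5,2.8]
lo = A.lo+B.lo = [-22+0, 0.2+0, 0.4+0] = [-22.000,0.200,0.400]
hi = A.hi+B.hi = [5.2+4.4, 27.4+1.5, 27.6+2.8] = [9.600,28.900,30.400]
diag = √(31.6²+28.7²+30²) = √2722.25 = 52.175


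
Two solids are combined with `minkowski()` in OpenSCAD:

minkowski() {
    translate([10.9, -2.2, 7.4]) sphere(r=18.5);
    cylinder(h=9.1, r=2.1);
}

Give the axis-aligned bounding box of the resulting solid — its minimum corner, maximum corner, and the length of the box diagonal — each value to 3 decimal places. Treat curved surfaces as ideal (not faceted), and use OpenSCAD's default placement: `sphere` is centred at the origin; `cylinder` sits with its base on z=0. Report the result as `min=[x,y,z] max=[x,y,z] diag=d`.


min=[-9.700,-22.800,-11.100] max=[31.500,18.400,35.000] diag=74.297

A = translate([10.9, -2.2, 7.4]) sphere(r=18.5) → bbox [-7.6,-20.7,-11.1] .. [29.4,16.3,25.9]
B = cylinder(h=9.1, r=2.1) → bbox [-2.1,-2.1,0] .. [2.1,2.1,9.1]
lo = A.lo+B.lo = [-7.6-2.1, -20.7-2.1, -11.1+0] = [-9.700,-22.800,-11.100]
hi = A.hi+B.hi = [29.4+2.1, 16.3+2.1, 25.9+9.1] = [31.500,18.400,35.000]
diag = √(41.2²+41.2²+46.1²) = √5520.09 = 74.297


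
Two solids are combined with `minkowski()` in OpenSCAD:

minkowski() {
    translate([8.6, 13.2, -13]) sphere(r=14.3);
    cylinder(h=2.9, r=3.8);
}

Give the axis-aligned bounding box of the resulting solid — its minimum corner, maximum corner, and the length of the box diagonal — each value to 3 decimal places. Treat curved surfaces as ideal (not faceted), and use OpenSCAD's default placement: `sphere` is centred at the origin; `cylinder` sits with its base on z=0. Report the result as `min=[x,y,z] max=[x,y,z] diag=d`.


min=[-9.500,-4.900,-27.300] max=[26.700,31.300,4.200] diag=60.109

A = translate([8.6, 13.2, -13]) sphere(r=14.3) → bbox [-5.7,-1.1,-27.3] .. [22.9,27.5,1.3]
B = cylinder(h=2.9, r=3.8) → bbox [-3.8,-3.8,0] .. [3.8,3.8,2.9]
lo = A.lo+B.lo = [-5.7-3.8, -1.1-3.8, -27.3+0] = [-9.500,-4.900,-27.300]
hi = A.hi+B.hi = [22.9+3.8, 27.5+3.8, 1.3+2.9] = [26.700,31.300,4.200]
diag = √(36.2²+36.2²+31.5²) = √3613.13 = 60.109


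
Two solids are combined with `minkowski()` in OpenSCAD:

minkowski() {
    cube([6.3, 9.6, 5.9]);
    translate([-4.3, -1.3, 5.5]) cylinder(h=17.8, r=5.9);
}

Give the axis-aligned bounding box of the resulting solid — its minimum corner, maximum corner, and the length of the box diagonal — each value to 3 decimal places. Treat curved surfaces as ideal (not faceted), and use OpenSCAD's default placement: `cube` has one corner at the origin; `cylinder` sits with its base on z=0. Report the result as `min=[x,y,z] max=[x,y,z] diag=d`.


min=[-10.200,-7.200,5.500] max=[7.900,14.200,29.200] diag=36.705

A = translate([-4.3, -1.3, 5.5]) cylinder(h=17.8, r=5.9) → bbox [-10.2,-7.2,5.5] .. [1.6,4.6,23.3]
B = cube([6.3, 9.6, 5.9]) → bbox [0,0,0] .. [6.3,9.6,5.9]
lo = A.lo+B.lo = [-10.2+0, -7.2+0, 5.5+0] = [-10.200,-7.200,5.500]
hi = A.hi+B.hi = [1.6+6.3, 4.6+9.6, 23.3+5.9] = [7.900,14.200,29.200]
diag = √(18.1²+21.4²+23.7²) = √1347.26 = 36.705


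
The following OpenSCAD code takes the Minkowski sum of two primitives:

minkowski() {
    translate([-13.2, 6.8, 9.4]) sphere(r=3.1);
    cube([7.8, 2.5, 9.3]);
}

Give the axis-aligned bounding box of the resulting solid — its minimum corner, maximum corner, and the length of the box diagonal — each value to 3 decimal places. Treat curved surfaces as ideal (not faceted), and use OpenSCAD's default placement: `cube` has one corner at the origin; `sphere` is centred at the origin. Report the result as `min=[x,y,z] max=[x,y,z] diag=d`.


A = translate([-13.2, 6.8, 9.4]) sphere(r=3.1) → bbox [-16.3,3.7,6.3] .. [-10.1,9.9,12.5]
B = cube([7.8, 2.5, 9.3]) → bbox [0,0,0] .. [7.8,2.5,9.3]
lo = A.lo+B.lo = [-16.3+0, 3.7+0, 6.3+0] = [-16.300,3.700,6.300]
hi = A.hi+B.hi = [-10.1+7.8, 9.9+2.5, 12.5+9.3] = [-2.300,12.400,21.800]
diag = √(14²+8.7²+15.5²) = √511.94 = 22.626

min=[-16.300,3.700,6.300] max=[-2.300,12.400,21.800] diag=22.626


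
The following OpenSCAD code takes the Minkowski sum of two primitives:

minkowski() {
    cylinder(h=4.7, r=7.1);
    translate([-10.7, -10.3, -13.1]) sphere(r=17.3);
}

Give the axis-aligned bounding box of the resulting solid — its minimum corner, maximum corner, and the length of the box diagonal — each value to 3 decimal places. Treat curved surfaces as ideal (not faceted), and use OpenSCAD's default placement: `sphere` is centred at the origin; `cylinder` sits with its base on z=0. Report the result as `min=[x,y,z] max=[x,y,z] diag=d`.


A = translate([-10.7, -10.3, -13.1]) sphere(r=17.3) → bbox [-28,-27.6,-30.4] .. [6.6,7,4.2]
B = cylinder(h=4.7, r=7.1) → bbox [-7.1,-7.1,0] .. [7.1,7.1,4.7]
lo = A.lo+B.lo = [-28-7.1, -27.6-7.1, -30.4+0] = [-35.100,-34.700,-30.400]
hi = A.hi+B.hi = [6.6+7.1, 7+7.1, 4.2+4.7] = [13.700,14.100,8.900]
diag = √(48.8²+48.8²+39.3²) = √6307.37 = 79.419

min=[-35.100,-34.700,-30.400] max=[13.700,14.100,8.900] diag=79.419


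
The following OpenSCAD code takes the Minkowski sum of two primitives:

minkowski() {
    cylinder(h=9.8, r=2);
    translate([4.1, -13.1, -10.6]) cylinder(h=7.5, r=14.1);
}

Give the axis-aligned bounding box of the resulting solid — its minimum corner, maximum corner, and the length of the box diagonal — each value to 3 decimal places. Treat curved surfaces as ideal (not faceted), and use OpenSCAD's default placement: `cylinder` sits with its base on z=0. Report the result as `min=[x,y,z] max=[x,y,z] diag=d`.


A = translate([4.1, -13.1, -10.6]) cylinder(h=7.5, r=14.1) → bbox [-10,-27.2,-10.6] .. [18.2,1,-3.1]
B = cylinder(h=9.8, r=2) → bbox [-2,-2,0] .. [2,2,9.8]
lo = A.lo+B.lo = [-10-2, -27.2-2, -10.6+0] = [-12.000,-29.200,-10.600]
hi = A.hi+B.hi = [18.2+2, 1+2, -3.1+9.8] = [20.200,3.000,6.700]
diag = √(32.2²+32.2²+17.3²) = √2372.97 = 48.713

min=[-12.000,-29.200,-10.600] max=[20.200,3.000,6.700] diag=48.713


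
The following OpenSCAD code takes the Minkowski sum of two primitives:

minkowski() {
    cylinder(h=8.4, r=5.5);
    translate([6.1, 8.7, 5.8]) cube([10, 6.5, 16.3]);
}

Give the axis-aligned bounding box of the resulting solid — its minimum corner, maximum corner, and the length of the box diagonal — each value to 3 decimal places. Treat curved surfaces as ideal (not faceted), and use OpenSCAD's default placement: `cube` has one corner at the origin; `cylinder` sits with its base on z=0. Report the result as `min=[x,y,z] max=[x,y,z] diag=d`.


A = translate([6.1, 8.7, 5.8]) cube([10, 6.5, 16.3]) → bbox [6.1,8.7,5.8] .. [16.1,15.2,22.1]
B = cylinder(h=8.4, r=5.5) → bbox [-5.5,-5.5,0] .. [5.5,5.5,8.4]
lo = A.lo+B.lo = [6.1-5.5, 8.7-5.5, 5.8+0] = [0.600,3.200,5.800]
hi = A.hi+B.hi = [16.1+5.5, 15.2+5.5, 22.1+8.4] = [21.600,20.700,30.500]
diag = √(21²+17.5²+24.7²) = √1357.34 = 36.842

min=[0.600,3.200,5.800] max=[21.600,20.700,30.500] diag=36.842


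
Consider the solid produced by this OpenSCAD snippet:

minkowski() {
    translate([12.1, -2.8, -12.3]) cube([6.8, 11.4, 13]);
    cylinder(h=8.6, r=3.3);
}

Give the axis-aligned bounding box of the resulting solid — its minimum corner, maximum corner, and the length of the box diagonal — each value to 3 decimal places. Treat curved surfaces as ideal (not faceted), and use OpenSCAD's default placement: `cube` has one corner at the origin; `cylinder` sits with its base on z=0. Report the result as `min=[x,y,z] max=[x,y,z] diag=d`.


A = translate([12.1, -2.8, -12.3]) cube([6.8, 11.4, 13]) → bbox [12.1,-2.8,-12.3] .. [18.9,8.6,0.7]
B = cylinder(h=8.6, r=3.3) → bbox [-3.3,-3.3,0] .. [3.3,3.3,8.6]
lo = A.lo+B.lo = [12.1-3.3, -2.8-3.3, -12.3+0] = [8.800,-6.100,-12.300]
hi = A.hi+B.hi = [18.9+3.3, 8.6+3.3, 0.7+8.6] = [22.200,11.900,9.300]
diag = √(13.4²+18²+21.6²) = √970.12 = 31.147

min=[8.800,-6.100,-12.300] max=[22.200,11.900,9.300] diag=31.147


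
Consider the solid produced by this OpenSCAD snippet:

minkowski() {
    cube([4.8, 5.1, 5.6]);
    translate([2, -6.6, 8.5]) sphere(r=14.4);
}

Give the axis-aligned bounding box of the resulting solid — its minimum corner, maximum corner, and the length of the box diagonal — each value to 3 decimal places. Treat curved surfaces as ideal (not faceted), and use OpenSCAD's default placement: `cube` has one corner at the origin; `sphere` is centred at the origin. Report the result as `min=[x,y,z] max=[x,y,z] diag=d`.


A = translate([2, -6.6, 8.5]) sphere(r=14.4) → bbox [-12.4,-21,-5.9] .. [16.4,7.8,22.9]
B = cube([4.8, 5.1, 5.6]) → bbox [0,0,0] .. [4.8,5.1,5.6]
lo = A.lo+B.lo = [-12.4+0, -21+0, -5.9+0] = [-12.400,-21.000,-5.900]
hi = A.hi+B.hi = [16.4+4.8, 7.8+5.1, 22.9+5.6] = [21.200,12.900,28.500]
diag = √(33.6²+33.9²+34.4²) = √3461.53 = 58.835

min=[-12.400,-21.000,-5.900] max=[21.200,12.900,28.500] diag=58.835


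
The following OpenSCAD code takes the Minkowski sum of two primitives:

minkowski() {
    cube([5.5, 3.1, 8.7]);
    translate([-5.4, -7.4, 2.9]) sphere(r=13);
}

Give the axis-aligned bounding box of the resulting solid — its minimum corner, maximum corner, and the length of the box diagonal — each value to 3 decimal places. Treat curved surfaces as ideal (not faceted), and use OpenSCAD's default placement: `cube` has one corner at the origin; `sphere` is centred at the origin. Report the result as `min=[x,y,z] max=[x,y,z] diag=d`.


min=[-18.400,-20.400,-10.100] max=[13.100,8.700,24.600] diag=55.165

A = translate([-5.4, -7.4, 2.9]) sphere(r=13) → bbox [-18.4,-20.4,-10.1] .. [7.6,5.6,15.9]
B = cube([5.5, 3.1, 8.7]) → bbox [0,0,0] .. [5.5,3.1,8.7]
lo = A.lo+B.lo = [-18.4+0, -20.4+0, -10.1+0] = [-18.400,-20.400,-10.100]
hi = A.hi+B.hi = [7.6+5.5, 5.6+3.1, 15.9+8.7] = [13.100,8.700,24.600]
diag = √(31.5²+29.1²+34.7²) = √3043.15 = 55.165


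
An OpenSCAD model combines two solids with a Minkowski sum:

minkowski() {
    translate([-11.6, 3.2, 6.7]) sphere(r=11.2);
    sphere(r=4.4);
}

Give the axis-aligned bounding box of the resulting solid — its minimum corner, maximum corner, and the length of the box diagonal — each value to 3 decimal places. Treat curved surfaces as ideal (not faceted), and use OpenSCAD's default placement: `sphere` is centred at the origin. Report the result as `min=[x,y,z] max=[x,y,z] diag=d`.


A = translate([-11.6, 3.2, 6.7]) sphere(r=11.2) → bbox [-22.8,-8,-4.5] .. [-0.4,14.4,17.9]
B = sphere(r=4.4) → bbox [-4.4,-4.4,-4.4] .. [4.4,4.4,4.4]
lo = A.lo+B.lo = [-22.8-4.4, -8-4.4, -4.5-4.4] = [-27.200,-12.400,-8.900]
hi = A.hi+B.hi = [-0.4+4.4, 14.4+4.4, 17.9+4.4] = [4.000,18.800,22.300]
diag = √(31.2²+31.2²+31.2²) = √2920.32 = 54.040

min=[-27.200,-12.400,-8.900] max=[4.000,18.800,22.300] diag=54.040


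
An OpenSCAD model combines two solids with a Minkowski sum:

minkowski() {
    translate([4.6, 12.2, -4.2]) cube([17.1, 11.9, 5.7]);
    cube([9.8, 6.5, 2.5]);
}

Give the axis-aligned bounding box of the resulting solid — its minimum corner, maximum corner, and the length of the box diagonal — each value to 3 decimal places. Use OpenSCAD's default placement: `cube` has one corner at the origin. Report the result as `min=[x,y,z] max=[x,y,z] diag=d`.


min=[4.600,12.200,-4.200] max=[31.500,30.600,4.000] diag=33.607

A = translate([4.6, 12.2, -4.2]) cube([17.1, 11.9, 5.7]) → bbox [4.6,12.2,-4.2] .. [21.7,24.1,1.5]
B = cube([9.8, 6.5, 2.5]) → bbox [0,0,0] .. [9.8,6.5,2.5]
lo = A.lo+B.lo = [4.6+0, 12.2+0, -4.2+0] = [4.600,12.200,-4.200]
hi = A.hi+B.hi = [21.7+9.8, 24.1+6.5, 1.5+2.5] = [31.500,30.600,4.000]
diag = √(26.9²+18.4²+8.2²) = √1129.41 = 33.607


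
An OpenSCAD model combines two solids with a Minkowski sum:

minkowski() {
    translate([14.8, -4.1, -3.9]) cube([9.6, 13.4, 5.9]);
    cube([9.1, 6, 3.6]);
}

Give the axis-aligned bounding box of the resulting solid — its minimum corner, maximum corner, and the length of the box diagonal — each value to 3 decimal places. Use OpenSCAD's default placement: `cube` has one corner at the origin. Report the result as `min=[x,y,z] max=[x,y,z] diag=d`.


A = translate([14.8, -4.1, -3.9]) cube([9.6, 13.4, 5.9]) → bbox [14.8,-4.1,-3.9] .. [24.4,9.3,2]
B = cube([9.1, 6, 3.6]) → bbox [0,0,0] .. [9.1,6,3.6]
lo = A.lo+B.lo = [14.8+0, -4.1+0, -3.9+0] = [14.800,-4.100,-3.900]
hi = A.hi+B.hi = [24.4+9.1, 9.3+6, 2+3.6] = [33.500,15.300,5.600]
diag = √(18.7²+19.4²+9.5²) = √816.3 = 28.571

min=[14.800,-4.100,-3.900] max=[33.500,15.300,5.600] diag=28.571


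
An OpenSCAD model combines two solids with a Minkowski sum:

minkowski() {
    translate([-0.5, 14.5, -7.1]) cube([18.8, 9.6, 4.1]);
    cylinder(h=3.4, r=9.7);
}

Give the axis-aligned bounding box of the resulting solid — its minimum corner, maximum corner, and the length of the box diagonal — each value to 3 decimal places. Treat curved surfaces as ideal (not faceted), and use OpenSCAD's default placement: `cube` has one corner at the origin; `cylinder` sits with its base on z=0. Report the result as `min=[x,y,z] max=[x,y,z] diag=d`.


min=[-10.200,4.800,-7.100] max=[28.000,33.800,0.400] diag=48.544

A = translate([-0.5, 14.5, -7.1]) cube([18.8, 9.6, 4.1]) → bbox [-0.5,14.5,-7.1] .. [18.3,24.1,-3]
B = cylinder(h=3.4, r=9.7) → bbox [-9.7,-9.7,0] .. [9.7,9.7,3.4]
lo = A.lo+B.lo = [-0.5-9.7, 14.5-9.7, -7.1+0] = [-10.200,4.800,-7.100]
hi = A.hi+B.hi = [18.3+9.7, 24.1+9.7, -3+3.4] = [28.000,33.800,0.400]
diag = √(38.2²+29²+7.5²) = √2356.49 = 48.544


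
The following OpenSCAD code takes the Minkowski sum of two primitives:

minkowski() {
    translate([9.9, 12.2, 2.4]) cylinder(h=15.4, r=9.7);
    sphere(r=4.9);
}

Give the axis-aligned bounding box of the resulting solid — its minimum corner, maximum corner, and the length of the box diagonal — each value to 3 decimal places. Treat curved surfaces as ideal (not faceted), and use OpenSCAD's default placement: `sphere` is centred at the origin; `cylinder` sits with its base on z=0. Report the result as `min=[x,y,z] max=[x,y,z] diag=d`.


A = translate([9.9, 12.2, 2.4]) cylinder(h=15.4, r=9.7) → bbox [0.2,2.5,2.4] .. [19.6,21.9,17.8]
B = sphere(r=4.9) → bbox [-4.9,-4.9,-4.9] .. [4.9,4.9,4.9]
lo = A.lo+B.lo = [0.2-4.9, 2.5-4.9, 2.4-4.9] = [-4.700,-2.400,-2.500]
hi = A.hi+B.hi = [19.6+4.9, 21.9+4.9, 17.8+4.9] = [24.500,26.800,22.700]
diag = √(29.2²+29.2²+25.2²) = √2340.32 = 48.377

min=[-4.700,-2.400,-2.500] max=[24.500,26.800,22.700] diag=48.377


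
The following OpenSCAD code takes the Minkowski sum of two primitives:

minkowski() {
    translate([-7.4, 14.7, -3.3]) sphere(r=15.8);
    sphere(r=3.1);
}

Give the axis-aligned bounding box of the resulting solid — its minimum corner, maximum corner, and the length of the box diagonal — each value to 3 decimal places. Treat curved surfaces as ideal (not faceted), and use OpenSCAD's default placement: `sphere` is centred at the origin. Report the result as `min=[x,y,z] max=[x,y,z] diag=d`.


min=[-26.300,-4.200,-22.200] max=[11.500,33.600,15.600] diag=65.472

A = translate([-7.4, 14.7, -3.3]) sphere(r=15.8) → bbox [-23.2,-1.1,-19.1] .. [8.4,30.5,12.5]
B = sphere(r=3.1) → bbox [-3.1,-3.1,-3.1] .. [3.1,3.1,3.1]
lo = A.lo+B.lo = [-23.2-3.1, -1.1-3.1, -19.1-3.1] = [-26.300,-4.200,-22.200]
hi = A.hi+B.hi = [8.4+3.1, 30.5+3.1, 12.5+3.1] = [11.500,33.600,15.600]
diag = √(37.8²+37.8²+37.8²) = √4286.52 = 65.472


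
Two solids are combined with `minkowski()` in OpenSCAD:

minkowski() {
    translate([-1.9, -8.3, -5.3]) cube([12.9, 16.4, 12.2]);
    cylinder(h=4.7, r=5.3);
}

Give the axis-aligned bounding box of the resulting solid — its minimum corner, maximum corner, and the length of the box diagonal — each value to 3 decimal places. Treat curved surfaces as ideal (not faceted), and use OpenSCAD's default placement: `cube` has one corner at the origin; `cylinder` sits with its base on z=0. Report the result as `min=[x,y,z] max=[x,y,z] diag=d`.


min=[-7.200,-13.600,-5.300] max=[16.300,13.400,11.600] diag=39.584

A = translate([-1.9, -8.3, -5.3]) cube([12.9, 16.4, 12.2]) → bbox [-1.9,-8.3,-5.3] .. [11,8.1,6.9]
B = cylinder(h=4.7, r=5.3) → bbox [-5.3,-5.3,0] .. [5.3,5.3,4.7]
lo = A.lo+B.lo = [-1.9-5.3, -8.3-5.3, -5.3+0] = [-7.200,-13.600,-5.300]
hi = A.hi+B.hi = [11+5.3, 8.1+5.3, 6.9+4.7] = [16.300,13.400,11.600]
diag = √(23.5²+27²+16.9²) = √1566.86 = 39.584


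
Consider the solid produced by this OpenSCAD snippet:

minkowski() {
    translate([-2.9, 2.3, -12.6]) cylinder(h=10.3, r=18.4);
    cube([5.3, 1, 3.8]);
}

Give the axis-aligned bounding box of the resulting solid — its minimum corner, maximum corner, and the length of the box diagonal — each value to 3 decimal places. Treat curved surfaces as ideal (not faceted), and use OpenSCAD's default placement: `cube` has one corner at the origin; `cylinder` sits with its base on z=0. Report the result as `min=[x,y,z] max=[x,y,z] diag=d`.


A = translate([-2.9, 2.3, -12.6]) cylinder(h=10.3, r=18.4) → bbox [-21.3,-16.1,-12.6] .. [15.5,20.7,-2.3]
B = cube([5.3, 1, 3.8]) → bbox [0,0,0] .. [5.3,1,3.8]
lo = A.lo+B.lo = [-21.3+0, -16.1+0, -12.6+0] = [-21.300,-16.100,-12.600]
hi = A.hi+B.hi = [15.5+5.3, 20.7+1, -2.3+3.8] = [20.800,21.700,1.500]
diag = √(42.1²+37.8²+14.1²) = √3400.06 = 58.310

min=[-21.300,-16.100,-12.600] max=[20.800,21.700,1.500] diag=58.310


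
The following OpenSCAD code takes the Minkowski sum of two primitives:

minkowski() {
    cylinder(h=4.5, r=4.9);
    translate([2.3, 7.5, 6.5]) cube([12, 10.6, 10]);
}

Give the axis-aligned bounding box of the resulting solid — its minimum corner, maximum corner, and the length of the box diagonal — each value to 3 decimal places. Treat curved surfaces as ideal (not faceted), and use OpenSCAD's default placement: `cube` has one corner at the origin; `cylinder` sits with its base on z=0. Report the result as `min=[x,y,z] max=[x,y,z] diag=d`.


A = translate([2.3, 7.5, 6.5]) cube([12, 10.6, 10]) → bbox [2.3,7.5,6.5] .. [14.3,18.1,16.5]
B = cylinder(h=4.5, r=4.9) → bbox [-4.9,-4.9,0] .. [4.9,4.9,4.5]
lo = A.lo+B.lo = [2.3-4.9, 7.5-4.9, 6.5+0] = [-2.600,2.600,6.500]
hi = A.hi+B.hi = [14.3+4.9, 18.1+4.9, 16.5+4.5] = [19.200,23.000,21.000]
diag = √(21.8²+20.4²+14.5²) = √1101.65 = 33.191

min=[-2.600,2.600,6.500] max=[19.200,23.000,21.000] diag=33.191


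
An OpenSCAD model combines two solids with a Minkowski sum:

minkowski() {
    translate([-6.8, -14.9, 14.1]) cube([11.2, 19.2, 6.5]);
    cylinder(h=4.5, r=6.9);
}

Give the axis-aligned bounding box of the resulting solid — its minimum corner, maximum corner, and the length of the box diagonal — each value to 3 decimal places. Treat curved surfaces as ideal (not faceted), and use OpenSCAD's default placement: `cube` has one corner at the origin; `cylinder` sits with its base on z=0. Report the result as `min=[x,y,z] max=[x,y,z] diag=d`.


min=[-13.700,-21.800,14.100] max=[11.300,11.200,25.100] diag=42.837

A = translate([-6.8, -14.9, 14.1]) cube([11.2, 19.2, 6.5]) → bbox [-6.8,-14.9,14.1] .. [4.4,4.3,20.6]
B = cylinder(h=4.5, r=6.9) → bbox [-6.9,-6.9,0] .. [6.9,6.9,4.5]
lo = A.lo+B.lo = [-6.8-6.9, -14.9-6.9, 14.1+0] = [-13.700,-21.800,14.100]
hi = A.hi+B.hi = [4.4+6.9, 4.3+6.9, 20.6+4.5] = [11.300,11.200,25.100]
diag = √(25²+33²+11²) = √1835 = 42.837
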